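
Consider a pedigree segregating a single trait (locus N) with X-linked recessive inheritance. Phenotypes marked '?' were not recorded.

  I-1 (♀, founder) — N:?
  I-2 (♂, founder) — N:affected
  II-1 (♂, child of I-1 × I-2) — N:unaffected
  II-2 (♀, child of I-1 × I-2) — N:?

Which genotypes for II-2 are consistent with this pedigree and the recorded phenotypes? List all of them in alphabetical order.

II-2 ∈ {X^NX^n, X^nX^n}

N/I-1 ? ·: X^NX^N|X^NX^n
N/I-2 aff ·: X^nY
N/II-1 un I-1×I-2: X^NY
N/II-2 ? I-1×I-2: X^NX^n|X^nX^n
⇒ N over [I-1,I-2,II-1,II-2]: 3 consistent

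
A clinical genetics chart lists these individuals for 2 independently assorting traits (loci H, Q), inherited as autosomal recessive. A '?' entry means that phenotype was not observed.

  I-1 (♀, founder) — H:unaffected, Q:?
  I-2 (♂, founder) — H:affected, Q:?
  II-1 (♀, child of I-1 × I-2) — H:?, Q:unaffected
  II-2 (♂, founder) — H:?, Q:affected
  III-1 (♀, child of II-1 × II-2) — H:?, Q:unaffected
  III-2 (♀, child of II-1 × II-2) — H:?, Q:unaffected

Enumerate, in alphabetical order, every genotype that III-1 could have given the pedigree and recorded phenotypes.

III-1 ∈ {HH Qq, Hh Qq, hh Qq}

H/I-1 un ·: HH|Hh
H/I-2 aff ·: hh
H/II-1 ? I-1×I-2: Hh|hh
H/II-2 ? ·: HH|Hh|hh
H/III-1 ? II-1×II-2: HH|Hh|hh
H/III-2 ? II-1×II-2: HH|Hh|hh
⇒ H over [I-1,I-2,II-1,II-2,III-1,III-2]: 40 consistent
Q/I-1 ? ·: QQ|Qq|qq
Q/I-2 ? ·: QQ|Qq|qq
Q/II-1 un I-1×I-2: QQ|Qq
Q/II-2 aff ·: qq
Q/III-1 un II-1×II-2: Qq
Q/III-2 un II-1×II-2: Qq
⇒ Q over [I-1,I-2,II-1,II-2,III-1,III-2]: 11 consistent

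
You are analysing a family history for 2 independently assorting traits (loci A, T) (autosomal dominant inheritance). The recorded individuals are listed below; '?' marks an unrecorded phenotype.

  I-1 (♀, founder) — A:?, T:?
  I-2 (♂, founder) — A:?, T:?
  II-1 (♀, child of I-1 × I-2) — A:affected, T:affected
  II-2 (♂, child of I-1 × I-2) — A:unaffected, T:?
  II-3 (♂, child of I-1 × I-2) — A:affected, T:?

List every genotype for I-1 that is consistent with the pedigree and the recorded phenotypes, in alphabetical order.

A/I-1 ? ·: aa|Aa
A/I-2 ? ·: aa|Aa
A/II-1 aff I-1×I-2: Aa|AA
A/II-2 un I-1×I-2: aa
A/II-3 aff I-1×I-2: Aa|AA
⇒ A over [I-1,I-2,II-1,II-2,II-3]: 6 consistent
T/I-1 ? ·: tt|Tt|TT
T/I-2 ? ·: tt|Tt|TT
T/II-1 aff I-1×I-2: Tt|TT
T/II-2 ? I-1×I-2: tt|Tt|TT
T/II-3 ? I-1×I-2: tt|Tt|TT
⇒ T over [I-1,I-2,II-1,II-2,II-3]: 45 consistent

I-1 ∈ {Aa TT, Aa Tt, Aa tt, aa TT, aa Tt, aa tt}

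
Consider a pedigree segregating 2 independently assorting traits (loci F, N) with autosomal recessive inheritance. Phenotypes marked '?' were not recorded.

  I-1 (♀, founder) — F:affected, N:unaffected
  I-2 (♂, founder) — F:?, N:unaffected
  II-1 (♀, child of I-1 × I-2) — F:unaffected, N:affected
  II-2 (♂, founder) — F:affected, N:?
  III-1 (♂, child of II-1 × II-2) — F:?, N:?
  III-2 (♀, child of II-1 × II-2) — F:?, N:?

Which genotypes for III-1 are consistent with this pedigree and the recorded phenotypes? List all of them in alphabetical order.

III-1 ∈ {Ff Nn, Ff nn, ff Nn, ff nn}

F/I-1 aff ·: ff
F/I-2 ? ·: FF|Ff
F/II-1 un I-1×I-2: Ff
F/II-2 aff ·: ff
F/III-1 ? II-1×II-2: Ff|ff
F/III-2 ? II-1×II-2: Ff|ff
⇒ F over [I-1,I-2,II-1,II-2,III-1,III-2]: 8 consistent
N/I-1 un ·: Nn
N/I-2 un ·: Nn
N/II-1 aff I-1×I-2: nn
N/II-2 ? ·: NN|Nn|nn
N/III-1 ? II-1×II-2: Nn|nn
N/III-2 ? II-1×II-2: Nn|nn
⇒ N over [I-1,I-2,II-1,II-2,III-1,III-2]: 6 consistent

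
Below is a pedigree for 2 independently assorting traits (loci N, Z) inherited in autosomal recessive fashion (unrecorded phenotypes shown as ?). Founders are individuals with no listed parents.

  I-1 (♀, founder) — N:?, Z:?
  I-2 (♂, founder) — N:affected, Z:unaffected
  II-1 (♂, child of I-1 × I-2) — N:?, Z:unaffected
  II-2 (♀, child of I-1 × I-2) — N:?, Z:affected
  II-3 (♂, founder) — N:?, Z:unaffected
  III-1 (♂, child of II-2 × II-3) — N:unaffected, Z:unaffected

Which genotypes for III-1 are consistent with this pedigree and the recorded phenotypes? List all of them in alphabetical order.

III-1 ∈ {NN Zz, Nn Zz}

N/I-1 ? ·: NN|Nn|nn
N/I-2 aff ·: nn
N/II-1 ? I-1×I-2: Nn|nn
N/II-2 ? I-1×I-2: Nn|nn
N/II-3 ? ·: NN|Nn|nn
N/III-1 un II-2×II-3: NN|Nn
⇒ N over [I-1,I-2,II-1,II-2,II-3,III-1]: 21 consistent
Z/I-1 ? ·: Zz|zz
Z/I-2 un ·: Zz
Z/II-1 un I-1×I-2: ZZ|Zz
Z/II-2 aff I-1×I-2: zz
Z/II-3 un ·: ZZ|Zz
Z/III-1 un II-2×II-3: Zz
⇒ Z over [I-1,I-2,II-1,II-2,II-3,III-1]: 6 consistent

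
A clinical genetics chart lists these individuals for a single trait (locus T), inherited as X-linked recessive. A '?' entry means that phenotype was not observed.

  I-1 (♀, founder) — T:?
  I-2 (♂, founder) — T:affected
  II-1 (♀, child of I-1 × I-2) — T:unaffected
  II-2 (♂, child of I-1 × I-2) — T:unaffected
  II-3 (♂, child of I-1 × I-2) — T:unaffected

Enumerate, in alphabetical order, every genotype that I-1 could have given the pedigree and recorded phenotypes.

I-1 ∈ {X^TX^T, X^TX^t}

T/I-1 ? ·: X^TX^T|X^TX^t
T/I-2 aff ·: X^tY
T/II-1 un I-1×I-2: X^TX^t
T/II-2 un I-1×I-2: X^TY
T/II-3 un I-1×I-2: X^TY
⇒ T over [I-1,I-2,II-1,II-2,II-3]: 2 consistent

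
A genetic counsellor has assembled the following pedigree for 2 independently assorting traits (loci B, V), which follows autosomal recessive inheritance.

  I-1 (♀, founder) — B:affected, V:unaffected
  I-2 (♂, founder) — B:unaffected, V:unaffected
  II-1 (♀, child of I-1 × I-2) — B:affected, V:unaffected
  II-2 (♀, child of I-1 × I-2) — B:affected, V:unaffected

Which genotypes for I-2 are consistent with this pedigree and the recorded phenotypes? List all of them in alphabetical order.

B/I-1 aff ·: bb
B/I-2 un ·: Bb
B/II-1 aff I-1×I-2: bb
B/II-2 aff I-1×I-2: bb
⇒ B over [I-1,I-2,II-1,II-2]: 1 consistent
V/I-1 un ·: VV|Vv
V/I-2 un ·: VV|Vv
V/II-1 un I-1×I-2: VV|Vv
V/II-2 un I-1×I-2: VV|Vv
⇒ V over [I-1,I-2,II-1,II-2]: 13 consistent

I-2 ∈ {Bb VV, Bb Vv}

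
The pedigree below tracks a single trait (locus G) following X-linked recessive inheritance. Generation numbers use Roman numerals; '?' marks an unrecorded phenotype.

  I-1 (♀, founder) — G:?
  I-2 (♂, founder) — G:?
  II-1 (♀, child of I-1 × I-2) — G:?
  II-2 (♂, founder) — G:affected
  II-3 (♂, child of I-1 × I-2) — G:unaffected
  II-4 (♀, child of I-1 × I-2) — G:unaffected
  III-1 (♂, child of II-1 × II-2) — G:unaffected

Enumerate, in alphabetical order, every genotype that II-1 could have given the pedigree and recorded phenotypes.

G/I-1 ? ·: X^GX^G|X^GX^g
G/I-2 ? ·: X^GY|X^gY
G/II-1 ? I-1×I-2: X^GX^G|X^GX^g
G/II-2 aff ·: X^gY
G/II-3 un I-1×I-2: X^GY
G/II-4 un I-1×I-2: X^GX^G|X^GX^g
G/III-1 un II-1×II-2: X^GY
⇒ G over [I-1,I-2,II-1,II-2,II-3,II-4,III-1]: 7 consistent

II-1 ∈ {X^GX^G, X^GX^g}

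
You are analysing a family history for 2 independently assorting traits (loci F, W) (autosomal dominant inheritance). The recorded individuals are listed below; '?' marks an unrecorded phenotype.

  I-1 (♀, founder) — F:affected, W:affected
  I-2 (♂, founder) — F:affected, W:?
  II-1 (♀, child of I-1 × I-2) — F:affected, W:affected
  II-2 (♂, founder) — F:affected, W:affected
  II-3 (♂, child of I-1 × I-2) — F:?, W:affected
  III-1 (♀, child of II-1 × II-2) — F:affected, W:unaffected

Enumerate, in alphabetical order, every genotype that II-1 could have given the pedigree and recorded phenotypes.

II-1 ∈ {FF Ww, Ff Ww}

F/I-1 aff ·: Ff|FF
F/I-2 aff ·: Ff|FF
F/II-1 aff I-1×I-2: Ff|FF
F/II-2 aff ·: Ff|FF
F/II-3 ? I-1×I-2: ff|Ff|FF
F/III-1 aff II-1×II-2: Ff|FF
⇒ F over [I-1,I-2,II-1,II-2,II-3,III-1]: 52 consistent
W/I-1 aff ·: Ww|WW
W/I-2 ? ·: ww|Ww|WW
W/II-1 aff I-1×I-2: Ww
W/II-2 aff ·: Ww
W/II-3 aff I-1×I-2: Ww|WW
W/III-1 un II-1×II-2: ww
⇒ W over [I-1,I-2,II-1,II-2,II-3,III-1]: 8 consistent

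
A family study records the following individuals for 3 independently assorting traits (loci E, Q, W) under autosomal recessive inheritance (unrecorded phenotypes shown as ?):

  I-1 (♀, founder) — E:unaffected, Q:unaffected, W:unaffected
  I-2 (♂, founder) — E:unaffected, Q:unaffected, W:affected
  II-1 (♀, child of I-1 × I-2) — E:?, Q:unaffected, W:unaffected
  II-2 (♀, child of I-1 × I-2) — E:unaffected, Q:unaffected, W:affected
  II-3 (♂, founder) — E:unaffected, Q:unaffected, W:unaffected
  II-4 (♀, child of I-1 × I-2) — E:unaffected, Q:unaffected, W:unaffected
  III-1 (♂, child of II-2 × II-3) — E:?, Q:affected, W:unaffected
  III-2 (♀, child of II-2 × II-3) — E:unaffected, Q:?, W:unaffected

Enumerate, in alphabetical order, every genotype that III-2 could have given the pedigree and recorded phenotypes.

III-2 ∈ {EE QQ Ww, EE Qq Ww, EE qq Ww, Ee QQ Ww, Ee Qq Ww, Ee qq Ww}

E/I-1 un ·: EE|Ee
E/I-2 un ·: EE|Ee
E/II-1 ? I-1×I-2: EE|Ee|ee
E/II-2 un I-1×I-2: EE|Ee
E/II-3 un ·: EE|Ee
E/II-4 un I-1×I-2: EE|Ee
E/III-1 ? II-2×II-3: EE|Ee|ee
E/III-2 un II-2×II-3: EE|Ee
⇒ E over [I-1,I-2,II-1,II-2,II-3,II-4,III-1,III-2]: 215 consistent
Q/I-1 un ·: QQ|Qq
Q/I-2 un ·: QQ|Qq
Q/II-1 un I-1×I-2: QQ|Qq
Q/II-2 un I-1×I-2: Qq
Q/II-3 un ·: Qq
Q/II-4 un I-1×I-2: QQ|Qq
Q/III-1 aff II-2×II-3: qq
Q/III-2 ? II-2×II-3: QQ|Qq|qq
⇒ Q over [I-1,I-2,II-1,II-2,II-3,II-4,III-1,III-2]: 36 consistent
W/I-1 un ·: Ww
W/I-2 aff ·: ww
W/II-1 un I-1×I-2: Ww
W/II-2 aff I-1×I-2: ww
W/II-3 un ·: WW|Ww
W/II-4 un I-1×I-2: Ww
W/III-1 un II-2×II-3: Ww
W/III-2 un II-2×II-3: Ww
⇒ W over [I-1,I-2,II-1,II-2,II-3,II-4,III-1,III-2]: 2 consistent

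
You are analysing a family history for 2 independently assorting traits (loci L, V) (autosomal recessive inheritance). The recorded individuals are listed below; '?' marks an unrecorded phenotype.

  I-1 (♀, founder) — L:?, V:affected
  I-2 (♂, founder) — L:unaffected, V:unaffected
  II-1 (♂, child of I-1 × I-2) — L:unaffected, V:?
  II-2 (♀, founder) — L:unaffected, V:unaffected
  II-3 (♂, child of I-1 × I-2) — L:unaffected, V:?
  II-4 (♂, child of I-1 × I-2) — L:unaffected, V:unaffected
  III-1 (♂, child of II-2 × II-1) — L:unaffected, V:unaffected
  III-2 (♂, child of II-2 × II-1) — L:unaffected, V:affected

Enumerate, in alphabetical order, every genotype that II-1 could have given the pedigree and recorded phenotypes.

II-1 ∈ {LL Vv, LL vv, Ll Vv, Ll vv}

L/I-1 ? ·: LL|Ll|ll
L/I-2 un ·: LL|Ll
L/II-1 un I-1×I-2: LL|Ll
L/II-2 un ·: LL|Ll
L/II-3 un I-1×I-2: LL|Ll
L/II-4 un I-1×I-2: LL|Ll
L/III-1 un II-2×II-1: LL|Ll
L/III-2 un II-2×II-1: LL|Ll
⇒ L over [I-1,I-2,II-1,II-2,II-3,II-4,III-1,III-2]: 177 consistent
V/I-1 aff ·: vv
V/I-2 un ·: VV|Vv
V/II-1 ? I-1×I-2: Vv|vv
V/II-2 un ·: Vv
V/II-3 ? I-1×I-2: Vv|vv
V/II-4 un I-1×I-2: Vv
V/III-1 un II-2×II-1: VV|Vv
V/III-2 aff II-2×II-1: vv
⇒ V over [I-1,I-2,II-1,II-2,II-3,II-4,III-1,III-2]: 8 consistent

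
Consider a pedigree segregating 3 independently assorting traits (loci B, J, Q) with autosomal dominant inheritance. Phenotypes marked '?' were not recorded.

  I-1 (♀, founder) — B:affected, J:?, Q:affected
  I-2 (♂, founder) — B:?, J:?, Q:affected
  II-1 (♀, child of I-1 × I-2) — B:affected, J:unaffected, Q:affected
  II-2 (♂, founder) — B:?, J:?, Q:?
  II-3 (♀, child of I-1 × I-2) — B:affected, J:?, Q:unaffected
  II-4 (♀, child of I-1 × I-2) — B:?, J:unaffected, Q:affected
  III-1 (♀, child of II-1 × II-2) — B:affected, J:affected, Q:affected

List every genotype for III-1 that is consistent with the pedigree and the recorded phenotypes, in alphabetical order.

III-1 ∈ {BB Jj QQ, BB Jj Qq, Bb Jj QQ, Bb Jj Qq}

B/I-1 aff ·: Bb|BB
B/I-2 ? ·: bb|Bb|BB
B/II-1 aff I-1×I-2: Bb|BB
B/II-2 ? ·: bb|Bb|BB
B/II-3 aff I-1×I-2: Bb|BB
B/II-4 ? I-1×I-2: bb|Bb|BB
B/III-1 aff II-1×II-2: Bb|BB
⇒ B over [I-1,I-2,II-1,II-2,II-3,II-4,III-1]: 145 consistent
J/I-1 ? ·: jj|Jj
J/I-2 ? ·: jj|Jj
J/II-1 un I-1×I-2: jj
J/II-2 ? ·: Jj|JJ
J/II-3 ? I-1×I-2: jj|Jj|JJ
J/II-4 un I-1×I-2: jj
J/III-1 aff II-1×II-2: Jj
⇒ J over [I-1,I-2,II-1,II-2,II-3,II-4,III-1]: 16 consistent
Q/I-1 aff ·: Qq
Q/I-2 aff ·: Qq
Q/II-1 aff I-1×I-2: Qq|QQ
Q/II-2 ? ·: qq|Qq|QQ
Q/II-3 un I-1×I-2: qq
Q/II-4 aff I-1×I-2: Qq|QQ
Q/III-1 aff II-1×II-2: Qq|QQ
⇒ Q over [I-1,I-2,II-1,II-2,II-3,II-4,III-1]: 18 consistent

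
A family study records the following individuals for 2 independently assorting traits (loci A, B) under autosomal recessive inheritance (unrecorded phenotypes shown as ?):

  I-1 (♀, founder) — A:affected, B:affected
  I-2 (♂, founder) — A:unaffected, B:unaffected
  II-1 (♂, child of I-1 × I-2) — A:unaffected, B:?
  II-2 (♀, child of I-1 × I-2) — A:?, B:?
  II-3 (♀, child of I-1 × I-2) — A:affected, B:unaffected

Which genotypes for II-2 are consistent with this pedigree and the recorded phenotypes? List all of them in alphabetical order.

II-2 ∈ {Aa Bb, Aa bb, aa Bb, aa bb}

A/I-1 aff ·: aa
A/I-2 un ·: Aa
A/II-1 un I-1×I-2: Aa
A/II-2 ? I-1×I-2: Aa|aa
A/II-3 aff I-1×I-2: aa
⇒ A over [I-1,I-2,II-1,II-2,II-3]: 2 consistent
B/I-1 aff ·: bb
B/I-2 un ·: BB|Bb
B/II-1 ? I-1×I-2: Bb|bb
B/II-2 ? I-1×I-2: Bb|bb
B/II-3 un I-1×I-2: Bb
⇒ B over [I-1,I-2,II-1,II-2,II-3]: 5 consistent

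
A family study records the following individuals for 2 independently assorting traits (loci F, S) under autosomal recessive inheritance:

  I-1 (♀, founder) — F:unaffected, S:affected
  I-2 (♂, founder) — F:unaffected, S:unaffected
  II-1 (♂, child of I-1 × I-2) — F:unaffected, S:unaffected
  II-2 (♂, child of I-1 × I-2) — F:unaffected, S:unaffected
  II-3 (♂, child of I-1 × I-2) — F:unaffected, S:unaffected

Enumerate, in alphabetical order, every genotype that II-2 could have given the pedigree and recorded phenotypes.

F/I-1 un ·: FF|Ff
F/I-2 un ·: FF|Ff
F/II-1 un I-1×I-2: FF|Ff
F/II-2 un I-1×I-2: FF|Ff
F/II-3 un I-1×I-2: FF|Ff
⇒ F over [I-1,I-2,II-1,II-2,II-3]: 25 consistent
S/I-1 aff ·: ss
S/I-2 un ·: SS|Ss
S/II-1 un I-1×I-2: Ss
S/II-2 un I-1×I-2: Ss
S/II-3 un I-1×I-2: Ss
⇒ S over [I-1,I-2,II-1,II-2,II-3]: 2 consistent

II-2 ∈ {FF Ss, Ff Ss}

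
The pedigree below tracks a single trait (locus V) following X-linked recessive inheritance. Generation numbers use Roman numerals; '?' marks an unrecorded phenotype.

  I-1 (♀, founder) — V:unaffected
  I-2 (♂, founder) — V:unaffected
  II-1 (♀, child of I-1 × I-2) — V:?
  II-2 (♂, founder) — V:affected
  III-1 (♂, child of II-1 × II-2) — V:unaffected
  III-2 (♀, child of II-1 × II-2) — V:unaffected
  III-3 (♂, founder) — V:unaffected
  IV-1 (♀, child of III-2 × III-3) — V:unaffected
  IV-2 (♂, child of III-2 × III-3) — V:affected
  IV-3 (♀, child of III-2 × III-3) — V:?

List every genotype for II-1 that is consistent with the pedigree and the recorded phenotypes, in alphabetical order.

V/I-1 un ·: X^VX^V|X^VX^v
V/I-2 un ·: X^VY
V/II-1 ? I-1×I-2: X^VX^V|X^VX^v
V/II-2 aff ·: X^vY
V/III-1 un II-1×II-2: X^VY
V/III-2 un II-1×II-2: X^VX^v
V/III-3 un ·: X^VY
V/IV-1 un III-2×III-3: X^VX^V|X^VX^v
V/IV-2 aff III-2×III-3: X^vY
V/IV-3 ? III-2×III-3: X^VX^V|X^VX^v
⇒ V over [I-1,I-2,II-1,II-2,III-1,III-2,III-3,IV-1,IV-2,IV-3]: 12 consistent

II-1 ∈ {X^VX^V, X^VX^v}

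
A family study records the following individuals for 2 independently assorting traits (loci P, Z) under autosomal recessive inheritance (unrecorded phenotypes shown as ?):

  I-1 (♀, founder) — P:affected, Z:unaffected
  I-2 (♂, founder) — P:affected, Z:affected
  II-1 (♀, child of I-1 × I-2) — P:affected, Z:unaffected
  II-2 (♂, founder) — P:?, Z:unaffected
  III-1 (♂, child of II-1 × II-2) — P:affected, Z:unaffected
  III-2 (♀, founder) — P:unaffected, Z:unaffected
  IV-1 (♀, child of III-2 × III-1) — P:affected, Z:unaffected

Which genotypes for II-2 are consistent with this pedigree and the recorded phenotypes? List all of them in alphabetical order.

II-2 ∈ {Pp ZZ, Pp Zz, pp ZZ, pp Zz}

P/I-1 aff ·: pp
P/I-2 aff ·: pp
P/II-1 aff I-1×I-2: pp
P/II-2 ? ·: Pp|pp
P/III-1 aff II-1×II-2: pp
P/III-2 un ·: Pp
P/IV-1 aff III-2×III-1: pp
⇒ P over [I-1,I-2,II-1,II-2,III-1,III-2,IV-1]: 2 consistent
Z/I-1 un ·: ZZ|Zz
Z/I-2 aff ·: zz
Z/II-1 un I-1×I-2: Zz
Z/II-2 un ·: ZZ|Zz
Z/III-1 un II-1×II-2: ZZ|Zz
Z/III-2 un ·: ZZ|Zz
Z/IV-1 un III-2×III-1: ZZ|Zz
⇒ Z over [I-1,I-2,II-1,II-2,III-1,III-2,IV-1]: 28 consistent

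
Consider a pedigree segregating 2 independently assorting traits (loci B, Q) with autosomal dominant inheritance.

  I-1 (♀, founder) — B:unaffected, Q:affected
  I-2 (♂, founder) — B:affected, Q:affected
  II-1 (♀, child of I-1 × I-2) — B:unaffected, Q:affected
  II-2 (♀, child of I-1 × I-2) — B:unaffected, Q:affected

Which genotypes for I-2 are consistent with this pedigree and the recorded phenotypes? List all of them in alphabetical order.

I-2 ∈ {Bb QQ, Bb Qq}

B/I-1 un ·: bb
B/I-2 aff ·: Bb
B/II-1 un I-1×I-2: bb
B/II-2 un I-1×I-2: bb
⇒ B over [I-1,I-2,II-1,II-2]: 1 consistent
Q/I-1 aff ·: Qq|QQ
Q/I-2 aff ·: Qq|QQ
Q/II-1 aff I-1×I-2: Qq|QQ
Q/II-2 aff I-1×I-2: Qq|QQ
⇒ Q over [I-1,I-2,II-1,II-2]: 13 consistent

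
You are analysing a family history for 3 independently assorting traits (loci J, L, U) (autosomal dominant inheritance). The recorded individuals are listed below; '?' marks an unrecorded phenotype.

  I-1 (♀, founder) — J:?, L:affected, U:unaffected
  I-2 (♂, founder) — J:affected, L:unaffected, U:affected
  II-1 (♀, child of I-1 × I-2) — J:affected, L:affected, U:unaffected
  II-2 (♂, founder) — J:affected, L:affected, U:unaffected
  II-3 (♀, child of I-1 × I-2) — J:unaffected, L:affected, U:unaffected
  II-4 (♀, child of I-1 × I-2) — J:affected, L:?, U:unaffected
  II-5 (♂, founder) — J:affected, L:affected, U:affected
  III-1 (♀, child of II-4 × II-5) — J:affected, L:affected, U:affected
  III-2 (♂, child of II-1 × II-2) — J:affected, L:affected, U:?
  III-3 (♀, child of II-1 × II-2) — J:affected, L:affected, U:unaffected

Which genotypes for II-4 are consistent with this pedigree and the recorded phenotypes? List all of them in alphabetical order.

II-4 ∈ {JJ Ll uu, JJ ll uu, Jj Ll uu, Jj ll uu}

J/I-1 ? ·: jj|Jj
J/I-2 aff ·: Jj
J/II-1 aff I-1×I-2: Jj|JJ
J/II-2 aff ·: Jj|JJ
J/II-3 un I-1×I-2: jj
J/II-4 aff I-1×I-2: Jj|JJ
J/II-5 aff ·: Jj|JJ
J/III-1 aff II-4×II-5: Jj|JJ
J/III-2 aff II-1×II-2: Jj|JJ
J/III-3 aff II-1×II-2: Jj|JJ
⇒ J over [I-1,I-2,II-1,II-2,II-3,II-4,II-5,III-1,III-2,III-3]: 123 consistent
L/I-1 aff ·: Ll|LL
L/I-2 un ·: ll
L/II-1 aff I-1×I-2: Ll
L/II-2 aff ·: Ll|LL
L/II-3 aff I-1×I-2: Ll
L/II-4 ? I-1×I-2: ll|Ll
L/II-5 aff ·: Ll|LL
L/III-1 aff II-4×II-5: Ll|LL
L/III-2 aff II-1×II-2: Ll|LL
L/III-3 aff II-1×II-2: Ll|LL
⇒ L over [I-1,I-2,II-1,II-2,II-3,II-4,II-5,III-1,III-2,III-3]: 80 consistent
U/I-1 un ·: uu
U/I-2 aff ·: Uu
U/II-1 un I-1×I-2: uu
U/II-2 un ·: uu
U/II-3 un I-1×I-2: uu
U/II-4 un I-1×I-2: uu
U/II-5 aff ·: Uu|UU
U/III-1 aff II-4×II-5: Uu
U/III-2 ? II-1×II-2: uu
U/III-3 un II-1×II-2: uu
⇒ U over [I-1,I-2,II-1,II-2,II-3,II-4,II-5,III-1,III-2,III-3]: 2 consistent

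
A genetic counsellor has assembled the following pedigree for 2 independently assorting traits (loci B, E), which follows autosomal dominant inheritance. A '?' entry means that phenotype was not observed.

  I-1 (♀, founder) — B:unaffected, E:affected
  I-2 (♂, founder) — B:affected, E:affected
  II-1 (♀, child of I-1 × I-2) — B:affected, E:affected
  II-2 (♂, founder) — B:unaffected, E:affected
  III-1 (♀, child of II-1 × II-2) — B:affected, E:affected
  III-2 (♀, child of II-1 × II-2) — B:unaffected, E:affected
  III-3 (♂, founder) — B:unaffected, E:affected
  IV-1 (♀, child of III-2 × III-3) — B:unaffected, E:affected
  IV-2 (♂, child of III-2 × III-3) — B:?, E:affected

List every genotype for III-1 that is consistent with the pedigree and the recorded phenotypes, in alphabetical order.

III-1 ∈ {Bb EE, Bb Ee}

B/I-1 un ·: bb
B/I-2 aff ·: Bb|BB
B/II-1 aff I-1×I-2: Bb
B/II-2 un ·: bb
B/III-1 aff II-1×II-2: Bb
B/III-2 un II-1×II-2: bb
B/III-3 un ·: bb
B/IV-1 un III-2×III-3: bb
B/IV-2 ? III-2×III-3: bb
⇒ B over [I-1,I-2,II-1,II-2,III-1,III-2,III-3,IV-1,IV-2]: 2 consistent
E/I-1 aff ·: Ee|EE
E/I-2 aff ·: Ee|EE
E/II-1 aff I-1×I-2: Ee|EE
E/II-2 aff ·: Ee|EE
E/III-1 aff II-1×II-2: Ee|EE
E/III-2 aff II-1×II-2: Ee|EE
E/III-3 aff ·: Ee|EE
E/IV-1 aff III-2×III-3: Ee|EE
E/IV-2 aff III-2×III-3: Ee|EE
⇒ E over [I-1,I-2,II-1,II-2,III-1,III-2,III-3,IV-1,IV-2]: 280 consistent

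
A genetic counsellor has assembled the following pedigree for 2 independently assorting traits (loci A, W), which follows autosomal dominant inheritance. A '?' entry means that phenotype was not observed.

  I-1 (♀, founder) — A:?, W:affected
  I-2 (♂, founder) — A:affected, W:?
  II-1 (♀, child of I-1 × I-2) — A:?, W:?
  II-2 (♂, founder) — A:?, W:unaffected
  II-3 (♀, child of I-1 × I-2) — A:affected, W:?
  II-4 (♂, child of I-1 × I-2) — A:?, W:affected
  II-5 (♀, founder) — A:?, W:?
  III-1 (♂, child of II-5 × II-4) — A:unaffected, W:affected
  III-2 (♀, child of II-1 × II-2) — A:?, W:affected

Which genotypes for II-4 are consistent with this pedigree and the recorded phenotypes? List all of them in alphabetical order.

A/I-1 ? ·: aa|Aa|AA
A/I-2 aff ·: Aa|AA
A/II-1 ? I-1×I-2: aa|Aa|AA
A/II-2 ? ·: aa|Aa|AA
A/II-3 aff I-1×I-2: Aa|AA
A/II-4 ? I-1×I-2: aa|Aa
A/II-5 ? ·: aa|Aa
A/III-1 un II-5×II-4: aa
A/III-2 ? II-1×II-2: aa|Aa|AA
⇒ A over [I-1,I-2,II-1,II-2,II-3,II-4,II-5,III-1,III-2]: 266 consistent
W/I-1 aff ·: Ww|WW
W/I-2 ? ·: ww|Ww|WW
W/II-1 ? I-1×I-2: Ww|WW
W/II-2 un ·: ww
W/II-3 ? I-1×I-2: ww|Ww|WW
W/II-4 aff I-1×I-2: Ww|WW
W/II-5 ? ·: ww|Ww|WW
W/III-1 aff II-5×II-4: Ww|WW
W/III-2 aff II-1×II-2: Ww
⇒ W over [I-1,I-2,II-1,II-2,II-3,II-4,II-5,III-1,III-2]: 145 consistent

II-4 ∈ {Aa WW, Aa Ww, aa WW, aa Ww}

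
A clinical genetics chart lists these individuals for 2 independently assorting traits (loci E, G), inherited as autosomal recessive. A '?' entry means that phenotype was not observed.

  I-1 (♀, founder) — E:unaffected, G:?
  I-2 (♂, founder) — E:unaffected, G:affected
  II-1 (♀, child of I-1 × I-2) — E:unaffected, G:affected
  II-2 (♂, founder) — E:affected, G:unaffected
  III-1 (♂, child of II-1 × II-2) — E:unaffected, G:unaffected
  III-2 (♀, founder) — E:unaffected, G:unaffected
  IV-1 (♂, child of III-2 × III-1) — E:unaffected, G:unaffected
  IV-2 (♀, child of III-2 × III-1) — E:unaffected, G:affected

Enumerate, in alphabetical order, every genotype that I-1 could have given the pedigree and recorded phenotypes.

I-1 ∈ {EE Gg, EE gg, Ee Gg, Ee gg}

E/I-1 un ·: EE|Ee
E/I-2 un ·: EE|Ee
E/II-1 un I-1×I-2: EE|Ee
E/II-2 aff ·: ee
E/III-1 un II-1×II-2: Ee
E/III-2 un ·: EE|Ee
E/IV-1 un III-2×III-1: EE|Ee
E/IV-2 un III-2×III-1: EE|Ee
⇒ E over [I-1,I-2,II-1,II-2,III-1,III-2,IV-1,IV-2]: 56 consistent
G/I-1 ? ·: Gg|gg
G/I-2 aff ·: gg
G/II-1 aff I-1×I-2: gg
G/II-2 un ·: GG|Gg
G/III-1 un II-1×II-2: Gg
G/III-2 un ·: Gg
G/IV-1 un III-2×III-1: GG|Gg
G/IV-2 aff III-2×III-1: gg
⇒ G over [I-1,I-2,II-1,II-2,III-1,III-2,IV-1,IV-2]: 8 consistent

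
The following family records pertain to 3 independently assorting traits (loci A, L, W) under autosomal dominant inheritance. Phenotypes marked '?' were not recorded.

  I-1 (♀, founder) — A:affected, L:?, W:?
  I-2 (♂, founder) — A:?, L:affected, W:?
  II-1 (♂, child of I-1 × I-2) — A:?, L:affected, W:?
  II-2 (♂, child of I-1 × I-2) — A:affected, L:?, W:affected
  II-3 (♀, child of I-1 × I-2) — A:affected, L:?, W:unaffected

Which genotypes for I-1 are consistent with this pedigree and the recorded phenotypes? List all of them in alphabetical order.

A/I-1 aff ·: Aa|AA
A/I-2 ? ·: aa|Aa|AA
A/II-1 ? I-1×I-2: aa|Aa|AA
A/II-2 aff I-1×I-2: Aa|AA
A/II-3 aff I-1×I-2: Aa|AA
⇒ A over [I-1,I-2,II-1,II-2,II-3]: 32 consistent
L/I-1 ? ·: ll|Ll|LL
L/I-2 aff ·: Ll|LL
L/II-1 aff I-1×I-2: Ll|LL
L/II-2 ? I-1×I-2: ll|Ll|LL
L/II-3 ? I-1×I-2: ll|Ll|LL
⇒ L over [I-1,I-2,II-1,II-2,II-3]: 40 consistent
W/I-1 ? ·: ww|Ww
W/I-2 ? ·: ww|Ww
W/II-1 ? I-1×I-2: ww|Ww|WW
W/II-2 aff I-1×I-2: Ww|WW
W/II-3 un I-1×I-2: ww
⇒ W over [I-1,I-2,II-1,II-2,II-3]: 10 consistent

I-1 ∈ {AA LL Ww, AA LL ww, AA Ll Ww, AA Ll ww, AA ll Ww, AA ll ww, Aa LL Ww, Aa LL ww, Aa Ll Ww, Aa Ll ww, Aa ll Ww, Aa ll ww}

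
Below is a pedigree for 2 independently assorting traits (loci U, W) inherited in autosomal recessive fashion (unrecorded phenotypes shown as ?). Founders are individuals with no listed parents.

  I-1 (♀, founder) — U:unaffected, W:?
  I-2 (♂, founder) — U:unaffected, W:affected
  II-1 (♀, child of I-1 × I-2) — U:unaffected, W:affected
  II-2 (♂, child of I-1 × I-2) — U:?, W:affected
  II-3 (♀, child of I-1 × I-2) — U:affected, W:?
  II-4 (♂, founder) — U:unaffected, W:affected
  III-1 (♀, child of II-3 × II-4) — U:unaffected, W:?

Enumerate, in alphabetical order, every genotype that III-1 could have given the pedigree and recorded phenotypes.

U/I-1 un ·: Uu
U/I-2 un ·: Uu
U/II-1 un I-1×I-2: UU|Uu
U/II-2 ? I-1×I-2: UU|Uu|uu
U/II-3 aff I-1×I-2: uu
U/II-4 un ·: UU|Uu
U/III-1 un II-3×II-4: Uu
⇒ U over [I-1,I-2,II-1,II-2,II-3,II-4,III-1]: 12 consistent
W/I-1 ? ·: Ww|ww
W/I-2 aff ·: ww
W/II-1 aff I-1×I-2: ww
W/II-2 aff I-1×I-2: ww
W/II-3 ? I-1×I-2: Ww|ww
W/II-4 aff ·: ww
W/III-1 ? II-3×II-4: Ww|ww
⇒ W over [I-1,I-2,II-1,II-2,II-3,II-4,III-1]: 4 consistent

III-1 ∈ {Uu Ww, Uu ww}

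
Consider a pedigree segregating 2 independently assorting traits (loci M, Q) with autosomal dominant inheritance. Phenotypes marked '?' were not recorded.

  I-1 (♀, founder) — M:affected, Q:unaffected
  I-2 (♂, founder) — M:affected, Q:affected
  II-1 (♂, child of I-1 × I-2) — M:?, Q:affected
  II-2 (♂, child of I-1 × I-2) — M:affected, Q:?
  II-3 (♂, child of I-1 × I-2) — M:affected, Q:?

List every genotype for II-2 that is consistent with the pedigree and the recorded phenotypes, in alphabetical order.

II-2 ∈ {MM Qq, MM qq, Mm Qq, Mm qq}

M/I-1 aff ·: Mm|MM
M/I-2 aff ·: Mm|MM
M/II-1 ? I-1×I-2: mm|Mm|MM
M/II-2 aff I-1×I-2: Mm|MM
M/II-3 aff I-1×I-2: Mm|MM
⇒ M over [I-1,I-2,II-1,II-2,II-3]: 29 consistent
Q/I-1 un ·: qq
Q/I-2 aff ·: Qq|QQ
Q/II-1 aff I-1×I-2: Qq
Q/II-2 ? I-1×I-2: qq|Qq
Q/II-3 ? I-1×I-2: qq|Qq
⇒ Q over [I-1,I-2,II-1,II-2,II-3]: 5 consistent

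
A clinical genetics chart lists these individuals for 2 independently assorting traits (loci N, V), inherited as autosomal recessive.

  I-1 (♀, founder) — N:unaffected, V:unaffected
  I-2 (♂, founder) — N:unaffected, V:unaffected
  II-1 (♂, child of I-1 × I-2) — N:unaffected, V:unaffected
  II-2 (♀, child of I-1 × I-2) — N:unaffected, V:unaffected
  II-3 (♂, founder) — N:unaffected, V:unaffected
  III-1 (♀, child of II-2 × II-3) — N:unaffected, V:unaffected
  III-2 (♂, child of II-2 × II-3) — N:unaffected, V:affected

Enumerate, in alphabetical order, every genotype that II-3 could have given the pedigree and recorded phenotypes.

II-3 ∈ {NN Vv, Nn Vv}

N/I-1 un ·: NN|Nn
N/I-2 un ·: NN|Nn
N/II-1 un I-1×I-2: NN|Nn
N/II-2 un I-1×I-2: NN|Nn
N/II-3 un ·: NN|Nn
N/III-1 un II-2×II-3: NN|Nn
N/III-2 un II-2×II-3: NN|Nn
⇒ N over [I-1,I-2,II-1,II-2,II-3,III-1,III-2]: 83 consistent
V/I-1 un ·: VV|Vv
V/I-2 un ·: VV|Vv
V/II-1 un I-1×I-2: VV|Vv
V/II-2 un I-1×I-2: Vv
V/II-3 un ·: Vv
V/III-1 un II-2×II-3: VV|Vv
V/III-2 aff II-2×II-3: vv
⇒ V over [I-1,I-2,II-1,II-2,II-3,III-1,III-2]: 12 consistent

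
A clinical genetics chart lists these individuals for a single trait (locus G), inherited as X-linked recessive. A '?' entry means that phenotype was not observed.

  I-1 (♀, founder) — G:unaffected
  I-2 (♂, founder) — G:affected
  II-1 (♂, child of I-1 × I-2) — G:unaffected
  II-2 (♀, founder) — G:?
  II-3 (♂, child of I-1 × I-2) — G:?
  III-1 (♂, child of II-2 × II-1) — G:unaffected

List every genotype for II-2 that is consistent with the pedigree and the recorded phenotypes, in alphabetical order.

G/I-1 un ·: X^GX^G|X^GX^g
G/I-2 aff ·: X^gY
G/II-1 un I-1×I-2: X^GY
G/II-2 ? ·: X^GX^G|X^GX^g
G/II-3 ? I-1×I-2: X^GY|X^gY
G/III-1 un II-2×II-1: X^GY
⇒ G over [I-1,I-2,II-1,II-2,II-3,III-1]: 6 consistent

II-2 ∈ {X^GX^G, X^GX^g}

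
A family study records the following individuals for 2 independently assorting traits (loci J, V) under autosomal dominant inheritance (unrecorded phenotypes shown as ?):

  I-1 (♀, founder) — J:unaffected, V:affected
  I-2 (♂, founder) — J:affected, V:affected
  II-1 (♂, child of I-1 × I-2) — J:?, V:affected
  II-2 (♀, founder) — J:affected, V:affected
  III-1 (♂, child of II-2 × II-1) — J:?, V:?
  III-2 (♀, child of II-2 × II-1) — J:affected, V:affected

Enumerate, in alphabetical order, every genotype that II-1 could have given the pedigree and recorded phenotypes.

II-1 ∈ {Jj VV, Jj Vv, jj VV, jj Vv}

J/I-1 un ·: jj
J/I-2 aff ·: Jj|JJ
J/II-1 ? I-1×I-2: jj|Jj
J/II-2 aff ·: Jj|JJ
J/III-1 ? II-2×II-1: jj|Jj|JJ
J/III-2 aff II-2×II-1: Jj|JJ
⇒ J over [I-1,I-2,II-1,II-2,III-1,III-2]: 23 consistent
V/I-1 aff ·: Vv|VV
V/I-2 aff ·: Vv|VV
V/II-1 aff I-1×I-2: Vv|VV
V/II-2 aff ·: Vv|VV
V/III-1 ? II-2×II-1: vv|Vv|VV
V/III-2 aff II-2×II-1: Vv|VV
⇒ V over [I-1,I-2,II-1,II-2,III-1,III-2]: 50 consistent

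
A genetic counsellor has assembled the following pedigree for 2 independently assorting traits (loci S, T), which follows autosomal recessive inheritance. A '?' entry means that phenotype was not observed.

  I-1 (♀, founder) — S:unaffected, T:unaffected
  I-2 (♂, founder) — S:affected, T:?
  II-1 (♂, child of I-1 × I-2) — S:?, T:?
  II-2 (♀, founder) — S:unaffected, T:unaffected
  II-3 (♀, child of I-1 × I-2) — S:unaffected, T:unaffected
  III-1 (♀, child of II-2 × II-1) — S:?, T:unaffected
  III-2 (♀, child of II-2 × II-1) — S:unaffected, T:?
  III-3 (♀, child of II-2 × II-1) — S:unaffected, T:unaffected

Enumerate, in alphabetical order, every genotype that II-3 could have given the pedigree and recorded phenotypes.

S/I-1 un ·: SS|Ss
S/I-2 aff ·: ss
S/II-1 ? I-1×I-2: Ss|ss
S/II-2 un ·: SS|Ss
S/II-3 un I-1×I-2: Ss
S/III-1 ? II-2×II-1: SS|Ss|ss
S/III-2 un II-2×II-1: SS|Ss
S/III-3 un II-2×II-1: SS|Ss
⇒ S over [I-1,I-2,II-1,II-2,II-3,III-1,III-2,III-3]: 43 consistent
T/I-1 un ·: TT|Tt
T/I-2 ? ·: TT|Tt|tt
T/II-1 ? I-1×I-2: TT|Tt|tt
T/II-2 un ·: TT|Tt
T/II-3 un I-1×I-2: TT|Tt
T/III-1 un II-2×II-1: TT|Tt
T/III-2 ? II-2×II-1: TT|Tt|tt
T/III-3 un II-2×II-1: TT|Tt
⇒ T over [I-1,I-2,II-1,II-2,II-3,III-1,III-2,III-3]: 232 consistent

II-3 ∈ {Ss TT, Ss Tt}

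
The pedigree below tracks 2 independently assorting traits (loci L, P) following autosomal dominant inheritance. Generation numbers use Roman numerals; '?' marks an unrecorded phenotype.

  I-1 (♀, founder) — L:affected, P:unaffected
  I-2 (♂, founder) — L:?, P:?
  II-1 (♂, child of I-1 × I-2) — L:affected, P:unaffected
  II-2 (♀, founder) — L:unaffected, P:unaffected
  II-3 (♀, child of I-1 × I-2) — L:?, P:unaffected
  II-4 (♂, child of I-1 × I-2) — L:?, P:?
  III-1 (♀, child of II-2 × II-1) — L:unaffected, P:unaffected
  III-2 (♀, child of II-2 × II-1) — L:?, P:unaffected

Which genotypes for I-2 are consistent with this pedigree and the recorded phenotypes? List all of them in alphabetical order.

L/I-1 aff ·: Ll|LL
L/I-2 ? ·: ll|Ll|LL
L/II-1 aff I-1×I-2: Ll
L/II-2 un ·: ll
L/II-3 ? I-1×I-2: ll|Ll|LL
L/II-4 ? I-1×I-2: ll|Ll|LL
L/III-1 un II-2×II-1: ll
L/III-2 ? II-2×II-1: ll|Ll
⇒ L over [I-1,I-2,II-1,II-2,II-3,II-4,III-1,III-2]: 44 consistent
P/I-1 un ·: pp
P/I-2 ? ·: pp|Pp
P/II-1 un I-1×I-2: pp
P/II-2 un ·: pp
P/II-3 un I-1×I-2: pp
P/II-4 ? I-1×I-2: pp|Pp
P/III-1 un II-2×II-1: pp
P/III-2 un II-2×II-1: pp
⇒ P over [I-1,I-2,II-1,II-2,II-3,II-4,III-1,III-2]: 3 consistent

I-2 ∈ {LL Pp, LL pp, Ll Pp, Ll pp, ll Pp, ll pp}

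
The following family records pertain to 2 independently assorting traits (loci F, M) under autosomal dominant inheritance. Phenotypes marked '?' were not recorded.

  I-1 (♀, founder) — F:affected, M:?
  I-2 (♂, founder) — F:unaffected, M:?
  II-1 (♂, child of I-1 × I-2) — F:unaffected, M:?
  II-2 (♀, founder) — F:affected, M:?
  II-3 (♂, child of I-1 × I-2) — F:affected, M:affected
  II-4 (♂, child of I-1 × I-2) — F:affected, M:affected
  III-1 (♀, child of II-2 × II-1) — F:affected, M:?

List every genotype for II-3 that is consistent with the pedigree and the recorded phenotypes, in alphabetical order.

II-3 ∈ {Ff MM, Ff Mm}

F/I-1 aff ·: Ff
F/I-2 un ·: ff
F/II-1 un I-1×I-2: ff
F/II-2 aff ·: Ff|FF
F/II-3 aff I-1×I-2: Ff
F/II-4 aff I-1×I-2: Ff
F/III-1 aff II-2×II-1: Ff
⇒ F over [I-1,I-2,II-1,II-2,II-3,II-4,III-1]: 2 consistent
M/I-1 ? ·: mm|Mm|MM
M/I-2 ? ·: mm|Mm|MM
M/II-1 ? I-1×I-2: mm|Mm|MM
M/II-2 ? ·: mm|Mm|MM
M/II-3 aff I-1×I-2: Mm|MM
M/II-4 aff I-1×I-2: Mm|MM
M/III-1 ? II-2×II-1: mm|Mm|MM
⇒ M over [I-1,I-2,II-1,II-2,II-3,II-4,III-1]: 188 consistent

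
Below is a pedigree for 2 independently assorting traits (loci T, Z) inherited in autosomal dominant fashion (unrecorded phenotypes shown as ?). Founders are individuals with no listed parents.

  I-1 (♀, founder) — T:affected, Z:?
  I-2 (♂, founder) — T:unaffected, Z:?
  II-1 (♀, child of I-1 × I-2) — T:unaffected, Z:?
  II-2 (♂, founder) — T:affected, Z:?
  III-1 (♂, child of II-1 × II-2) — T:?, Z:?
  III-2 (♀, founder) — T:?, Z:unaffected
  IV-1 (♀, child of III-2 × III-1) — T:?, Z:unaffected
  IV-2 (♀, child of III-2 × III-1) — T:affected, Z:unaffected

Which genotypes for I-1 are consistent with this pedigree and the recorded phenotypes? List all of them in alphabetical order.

T/I-1 aff ·: Tt
T/I-2 un ·: tt
T/II-1 un I-1×I-2: tt
T/II-2 aff ·: Tt|TT
T/III-1 ? II-1×II-2: tt|Tt
T/III-2 ? ·: tt|Tt|TT
T/IV-1 ? III-2×III-1: tt|Tt|TT
T/IV-2 aff III-2×III-1: Tt|TT
⇒ T over [I-1,I-2,II-1,II-2,III-1,III-2,IV-1,IV-2]: 27 consistent
Z/I-1 ? ·: zz|Zz|ZZ
Z/I-2 ? ·: zz|Zz|ZZ
Z/II-1 ? I-1×I-2: zz|Zz|ZZ
Z/II-2 ? ·: zz|Zz|ZZ
Z/III-1 ? II-1×II-2: zz|Zz
Z/III-2 un ·: zz
Z/IV-1 un III-2×III-1: zz
Z/IV-2 un III-2×III-1: zz
⇒ Z over [I-1,I-2,II-1,II-2,III-1,III-2,IV-1,IV-2]: 59 consistent

I-1 ∈ {Tt ZZ, Tt Zz, Tt zz}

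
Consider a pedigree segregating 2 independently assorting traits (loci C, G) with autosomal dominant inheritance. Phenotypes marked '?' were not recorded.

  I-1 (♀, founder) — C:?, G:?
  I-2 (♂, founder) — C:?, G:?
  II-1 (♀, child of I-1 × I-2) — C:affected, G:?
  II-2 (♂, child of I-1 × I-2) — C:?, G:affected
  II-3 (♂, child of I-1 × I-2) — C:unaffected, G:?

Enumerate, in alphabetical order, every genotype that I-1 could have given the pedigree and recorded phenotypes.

I-1 ∈ {Cc GG, Cc Gg, Cc gg, cc GG, cc Gg, cc gg}

C/I-1 ? ·: cc|Cc
C/I-2 ? ·: cc|Cc
C/II-1 aff I-1×I-2: Cc|CC
C/II-2 ? I-1×I-2: cc|Cc|CC
C/II-3 un I-1×I-2: cc
⇒ C over [I-1,I-2,II-1,II-2,II-3]: 10 consistent
G/I-1 ? ·: gg|Gg|GG
G/I-2 ? ·: gg|Gg|GG
G/II-1 ? I-1×I-2: gg|Gg|GG
G/II-2 aff I-1×I-2: Gg|GG
G/II-3 ? I-1×I-2: gg|Gg|GG
⇒ G over [I-1,I-2,II-1,II-2,II-3]: 45 consistent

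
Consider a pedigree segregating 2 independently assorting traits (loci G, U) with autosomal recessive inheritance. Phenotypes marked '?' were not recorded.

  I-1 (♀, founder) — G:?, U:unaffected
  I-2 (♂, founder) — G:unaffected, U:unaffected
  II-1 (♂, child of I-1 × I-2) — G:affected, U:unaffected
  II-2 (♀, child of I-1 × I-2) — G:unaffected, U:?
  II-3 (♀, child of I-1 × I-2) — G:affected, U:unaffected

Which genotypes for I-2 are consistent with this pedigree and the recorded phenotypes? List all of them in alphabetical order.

G/I-1 ? ·: Gg|gg
G/I-2 un ·: Gg
G/II-1 aff I-1×I-2: gg
G/II-2 un I-1×I-2: GG|Gg
G/II-3 aff I-1×I-2: gg
⇒ G over [I-1,I-2,II-1,II-2,II-3]: 3 consistent
U/I-1 un ·: UU|Uu
U/I-2 un ·: UU|Uu
U/II-1 un I-1×I-2: UU|Uu
U/II-2 ? I-1×I-2: UU|Uu|uu
U/II-3 un I-1×I-2: UU|Uu
⇒ U over [I-1,I-2,II-1,II-2,II-3]: 29 consistent

I-2 ∈ {Gg UU, Gg Uu}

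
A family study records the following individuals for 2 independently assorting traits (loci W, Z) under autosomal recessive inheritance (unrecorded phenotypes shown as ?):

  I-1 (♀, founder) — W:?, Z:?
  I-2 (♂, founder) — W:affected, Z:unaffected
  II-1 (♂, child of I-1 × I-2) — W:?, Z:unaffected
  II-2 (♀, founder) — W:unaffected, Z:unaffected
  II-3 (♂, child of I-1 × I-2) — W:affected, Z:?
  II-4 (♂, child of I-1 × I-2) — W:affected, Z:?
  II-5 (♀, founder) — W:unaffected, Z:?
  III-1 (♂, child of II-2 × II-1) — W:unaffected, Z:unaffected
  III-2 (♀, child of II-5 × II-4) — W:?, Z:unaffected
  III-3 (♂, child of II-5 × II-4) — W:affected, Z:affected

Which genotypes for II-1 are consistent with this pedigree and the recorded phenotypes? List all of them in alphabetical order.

W/I-1 ? ·: Ww|ww
W/I-2 aff ·: ww
W/II-1 ? I-1×I-2: Ww|ww
W/II-2 un ·: WW|Ww
W/II-3 aff I-1×I-2: ww
W/II-4 aff I-1×I-2: ww
W/II-5 un ·: Ww
W/III-1 un II-2×II-1: WW|Ww
W/III-2 ? II-5×II-4: Ww|ww
W/III-3 aff II-5×II-4: ww
⇒ W over [I-1,I-2,II-1,II-2,II-3,II-4,II-5,III-1,III-2,III-3]: 16 consistent
Z/I-1 ? ·: ZZ|Zz|zz
Z/I-2 un ·: ZZ|Zz
Z/II-1 un I-1×I-2: ZZ|Zz
Z/II-2 un ·: ZZ|Zz
Z/II-3 ? I-1×I-2: ZZ|Zz|zz
Z/II-4 ? I-1×I-2: Zz|zz
Z/II-5 ? ·: Zz|zz
Z/III-1 un II-2×II-1: ZZ|Zz
Z/III-2 un II-5×II-4: ZZ|Zz
Z/III-3 aff II-5×II-4: zz
⇒ Z over [I-1,I-2,II-1,II-2,II-3,II-4,II-5,III-1,III-2,III-3]: 212 consistent

II-1 ∈ {Ww ZZ, Ww Zz, ww ZZ, ww Zz}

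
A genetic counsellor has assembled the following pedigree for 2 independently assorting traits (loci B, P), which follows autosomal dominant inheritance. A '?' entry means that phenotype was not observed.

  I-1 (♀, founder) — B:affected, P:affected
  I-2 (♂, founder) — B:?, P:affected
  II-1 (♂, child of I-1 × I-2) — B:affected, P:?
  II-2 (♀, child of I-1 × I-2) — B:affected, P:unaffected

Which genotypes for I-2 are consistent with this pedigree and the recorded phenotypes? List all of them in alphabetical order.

I-2 ∈ {BB Pp, Bb Pp, bb Pp}

B/I-1 aff ·: Bb|BB
B/I-2 ? ·: bb|Bb|BB
B/II-1 aff I-1×I-2: Bb|BB
B/II-2 aff I-1×I-2: Bb|BB
⇒ B over [I-1,I-2,II-1,II-2]: 15 consistent
P/I-1 aff ·: Pp
P/I-2 aff ·: Pp
P/II-1 ? I-1×I-2: pp|Pp|PP
P/II-2 un I-1×I-2: pp
⇒ P over [I-1,I-2,II-1,II-2]: 3 consistent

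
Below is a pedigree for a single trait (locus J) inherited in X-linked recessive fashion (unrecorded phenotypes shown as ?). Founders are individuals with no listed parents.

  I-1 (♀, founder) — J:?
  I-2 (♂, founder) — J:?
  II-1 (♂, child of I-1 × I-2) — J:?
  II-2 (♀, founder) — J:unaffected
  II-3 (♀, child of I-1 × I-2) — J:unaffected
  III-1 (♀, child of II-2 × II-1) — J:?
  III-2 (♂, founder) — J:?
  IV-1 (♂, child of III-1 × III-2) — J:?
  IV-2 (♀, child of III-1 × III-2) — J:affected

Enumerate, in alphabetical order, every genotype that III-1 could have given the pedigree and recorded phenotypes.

III-1 ∈ {X^JX^j, X^jX^j}

J/I-1 ? ·: X^JX^J|X^JX^j|X^jX^j
J/I-2 ? ·: X^JY|X^jY
J/II-1 ? I-1×I-2: X^JY|X^jY
J/II-2 un ·: X^JX^J|X^JX^j
J/II-3 un I-1×I-2: X^JX^J|X^JX^j
J/III-1 ? II-2×II-1: X^JX^j|X^jX^j
J/III-2 ? ·: X^jY
J/IV-1 ? III-1×III-2: X^JY|X^jY
J/IV-2 aff III-1×III-2: X^jX^j
⇒ J over [I-1,I-2,II-1,II-2,II-3,III-1,III-2,IV-1,IV-2]: 30 consistent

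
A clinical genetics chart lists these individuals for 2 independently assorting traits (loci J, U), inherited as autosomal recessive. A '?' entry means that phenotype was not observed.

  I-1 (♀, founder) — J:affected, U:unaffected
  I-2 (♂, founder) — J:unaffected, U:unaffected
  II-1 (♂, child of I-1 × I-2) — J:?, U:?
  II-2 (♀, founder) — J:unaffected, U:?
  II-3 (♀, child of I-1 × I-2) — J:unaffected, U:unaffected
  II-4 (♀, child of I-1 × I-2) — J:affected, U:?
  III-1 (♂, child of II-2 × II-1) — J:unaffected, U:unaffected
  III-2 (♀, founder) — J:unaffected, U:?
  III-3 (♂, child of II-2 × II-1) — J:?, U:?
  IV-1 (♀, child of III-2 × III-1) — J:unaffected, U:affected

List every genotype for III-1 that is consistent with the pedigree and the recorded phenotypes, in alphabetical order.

J/I-1 aff ·: jj
J/I-2 un ·: Jj
J/II-1 ? I-1×I-2: Jj|jj
J/II-2 un ·: JJ|Jj
J/II-3 un I-1×I-2: Jj
J/II-4 aff I-1×I-2: jj
J/III-1 un II-2×II-1: JJ|Jj
J/III-2 un ·: JJ|Jj
J/III-3 ? II-2×II-1: JJ|Jj|jj
J/IV-1 un III-2×III-1: JJ|Jj
⇒ J over [I-1,I-2,II-1,II-2,II-3,II-4,III-1,III-2,III-3,IV-1]: 47 consistent
U/I-1 un ·: UU|Uu
U/I-2 un ·: UU|Uu
U/II-1 ? I-1×I-2: UU|Uu|uu
U/II-2 ? ·: UU|Uu|uu
U/II-3 un I-1×I-2: UU|Uu
U/II-4 ? I-1×I-2: UU|Uu|uu
U/III-1 un II-2×II-1: Uu
U/III-2 ? ·: Uu|uu
U/III-3 ? II-2×II-1: UU|Uu|uu
U/IV-1 aff III-2×III-1: uu
⇒ U over [I-1,I-2,II-1,II-2,II-3,II-4,III-1,III-2,III-3,IV-1]: 322 consistent

III-1 ∈ {JJ Uu, Jj Uu}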